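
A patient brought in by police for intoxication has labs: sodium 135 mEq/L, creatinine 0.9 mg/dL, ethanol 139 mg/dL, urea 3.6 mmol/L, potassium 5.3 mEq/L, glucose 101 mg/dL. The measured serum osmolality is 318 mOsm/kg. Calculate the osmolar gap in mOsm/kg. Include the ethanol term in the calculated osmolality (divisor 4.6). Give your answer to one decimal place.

8.6 mOsm/kg

Calculated osmolality = 2·Na + glucose/18 + urea + ethanol/4.6
= 2·135 + 101/18 + 3.6 + 139/4.6
= 270 + 5.61 + 3.60 + 30.22
= 309.43 mOsm/kg ≈ 309.4 mOsm/kg
Osmolar gap = measured − calculated = 318 − 309.4 = 8.6 mOsm/kg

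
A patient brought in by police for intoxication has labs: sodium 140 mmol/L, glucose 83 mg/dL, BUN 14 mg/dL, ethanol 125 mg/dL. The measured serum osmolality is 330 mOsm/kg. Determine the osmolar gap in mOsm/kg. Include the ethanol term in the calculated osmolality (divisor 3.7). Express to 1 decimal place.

6.6 mOsm/kg

Calculated osmolality = 2·Na + glucose/18 + BUN/2.8 + ethanol/3.7
= 2·140 + 83/18 + 14/2.8 + 125/3.7
= 280 + 4.61 + 5 + 33.78
= 323.39 mOsm/kg ≈ 323.4 mOsm/kg
Osmolar gap = measured − calculated = 330 − 323.4 = 6.6 mOsm/kg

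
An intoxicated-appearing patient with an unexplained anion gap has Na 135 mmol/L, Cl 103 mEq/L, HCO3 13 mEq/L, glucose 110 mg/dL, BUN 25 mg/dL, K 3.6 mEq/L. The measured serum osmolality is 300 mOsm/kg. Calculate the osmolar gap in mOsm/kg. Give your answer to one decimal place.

15.0 mOsm/kg

Calculated osmolality = 2·Na + glucose/18 + BUN/2.8
= 2·135 + 110/18 + 25/2.8
= 270 + 6.11 + 8.93
= 285.04 mOsm/kg ≈ 285.0 mOsm/kg
Osmolar gap = measured − calculated = 300 − 285.0 = 15.0 mOsm/kg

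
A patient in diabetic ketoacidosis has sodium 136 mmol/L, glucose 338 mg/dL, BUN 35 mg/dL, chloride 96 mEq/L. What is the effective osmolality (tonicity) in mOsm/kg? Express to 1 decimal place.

Effective osmolality excludes urea (freely permeant across cell membranes):
2·Na + glucose/18
= 2·136 + 338/18
= 272 + 18.78
= 290.78 mOsm/kg

290.8 mOsm/kg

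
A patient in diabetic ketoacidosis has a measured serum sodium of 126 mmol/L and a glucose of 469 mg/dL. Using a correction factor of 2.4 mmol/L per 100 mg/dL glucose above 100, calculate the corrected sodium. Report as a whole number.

135 mmol/L

Corrected Na = measured Na + 2.4 · (glucose − 100)/100
= 126 + 2.4 · (469 − 100)/100
= 126 + 8.9
= 134.9 mmol/L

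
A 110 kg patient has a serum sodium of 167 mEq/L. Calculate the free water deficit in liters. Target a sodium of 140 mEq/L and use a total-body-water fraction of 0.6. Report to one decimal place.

TBW = 0.6 · 110 = 66 L
Free water deficit = TBW · (Na/140 − 1)
= 66 · (167/140 − 1)
= 66 · 0.1929
= 12.73 L

12.7 L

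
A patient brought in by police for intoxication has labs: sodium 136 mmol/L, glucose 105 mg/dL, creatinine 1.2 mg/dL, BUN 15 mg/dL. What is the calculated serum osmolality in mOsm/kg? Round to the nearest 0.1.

Calculated osmolality = 2·Na + glucose/18 + BUN/2.8
= 2·136 + 105/18 + 15/2.8
= 272 + 5.83 + 5.36
= 283.19 mOsm/kg

283.2 mOsm/kg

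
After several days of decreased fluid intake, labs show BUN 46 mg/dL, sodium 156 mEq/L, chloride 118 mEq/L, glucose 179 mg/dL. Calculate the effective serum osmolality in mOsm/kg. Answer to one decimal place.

Effective osmolality excludes urea (freely permeant across cell membranes):
2·Na + glucose/18
= 2·156 + 179/18
= 312 + 9.94
= 321.94 mOsm/kg

321.9 mOsm/kg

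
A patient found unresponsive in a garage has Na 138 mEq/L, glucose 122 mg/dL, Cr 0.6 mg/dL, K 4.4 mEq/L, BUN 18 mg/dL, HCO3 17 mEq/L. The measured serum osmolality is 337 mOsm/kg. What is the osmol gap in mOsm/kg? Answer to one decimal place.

47.8 mOsm/kg

Calculated osmolality = 2·Na + glucose/18 + BUN/2.8
= 2·138 + 122/18 + 18/2.8
= 276 + 6.78 + 6.43
= 289.21 mOsm/kg ≈ 289.2 mOsm/kg
Osmolar gap = measured − calculated = 337 − 289.2 = 47.8 mOsm/kg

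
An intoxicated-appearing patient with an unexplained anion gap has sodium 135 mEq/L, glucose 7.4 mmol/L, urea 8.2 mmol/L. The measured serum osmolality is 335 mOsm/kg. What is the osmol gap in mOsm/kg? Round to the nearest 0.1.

49.4 mOsm/kg

Calculated osmolality = 2·Na + glucose + urea
= 2·135 + 7.4 + 8.2
= 270 + 7.40 + 8.20
= 285.6 mOsm/kg ≈ 285.6 mOsm/kg
Osmolar gap = measured − calculated = 335 − 285.6 = 49.4 mOsm/kg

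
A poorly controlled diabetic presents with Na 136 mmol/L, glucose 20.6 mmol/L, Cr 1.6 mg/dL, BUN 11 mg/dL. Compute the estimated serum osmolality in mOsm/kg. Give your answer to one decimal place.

Calculated osmolality = 2·Na + glucose + BUN/2.8
= 2·136 + 20.6 + 11/2.8
= 272 + 20.60 + 3.93
= 296.53 mOsm/kg

296.5 mOsm/kg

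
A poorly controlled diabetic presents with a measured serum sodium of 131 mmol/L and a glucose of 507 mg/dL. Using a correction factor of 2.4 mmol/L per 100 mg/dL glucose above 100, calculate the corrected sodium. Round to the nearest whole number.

141 mmol/L

Corrected Na = measured Na + 2.4 · (glucose − 100)/100
= 131 + 2.4 · (507 − 100)/100
= 131 + 9.8
= 140.8 mmol/L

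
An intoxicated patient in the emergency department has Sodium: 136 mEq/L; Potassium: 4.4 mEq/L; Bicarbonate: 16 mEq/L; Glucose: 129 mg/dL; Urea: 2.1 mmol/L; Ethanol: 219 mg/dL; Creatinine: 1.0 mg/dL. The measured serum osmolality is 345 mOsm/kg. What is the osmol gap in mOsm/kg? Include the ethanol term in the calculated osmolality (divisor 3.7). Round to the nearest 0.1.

4.5 mOsm/kg

Calculated osmolality = 2·Na + glucose/18 + urea + ethanol/3.7
= 2·136 + 129/18 + 2.1 + 219/3.7
= 272 + 7.17 + 2.10 + 59.19
= 340.46 mOsm/kg ≈ 340.5 mOsm/kg
Osmolar gap = measured − calculated = 345 − 340.5 = 4.5 mOsm/kg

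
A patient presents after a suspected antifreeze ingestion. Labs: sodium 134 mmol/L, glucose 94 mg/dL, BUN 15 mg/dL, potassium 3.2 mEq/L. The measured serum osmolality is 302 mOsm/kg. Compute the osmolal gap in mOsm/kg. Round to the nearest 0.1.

Calculated osmolality = 2·Na + glucose/18 + BUN/2.8
= 2·134 + 94/18 + 15/2.8
= 268 + 5.22 + 5.36
= 278.58 mOsm/kg ≈ 278.6 mOsm/kg
Osmolar gap = measured − calculated = 302 − 278.6 = 23.4 mOsm/kg

23.4 mOsm/kg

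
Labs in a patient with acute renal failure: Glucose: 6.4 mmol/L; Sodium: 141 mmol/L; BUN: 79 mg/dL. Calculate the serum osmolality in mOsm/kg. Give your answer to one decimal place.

316.6 mOsm/kg

Calculated osmolality = 2·Na + glucose + BUN/2.8
= 2·141 + 6.4 + 79/2.8
= 282 + 6.40 + 28.21
= 316.61 mOsm/kg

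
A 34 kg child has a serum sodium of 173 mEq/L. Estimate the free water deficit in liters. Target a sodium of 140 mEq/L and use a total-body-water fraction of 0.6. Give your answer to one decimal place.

TBW = 0.6 · 34 = 20.4 L
Free water deficit = TBW · (Na/140 − 1)
= 20.4 · (173/140 − 1)
= 20.4 · 0.2357
= 4.81 L

4.8 L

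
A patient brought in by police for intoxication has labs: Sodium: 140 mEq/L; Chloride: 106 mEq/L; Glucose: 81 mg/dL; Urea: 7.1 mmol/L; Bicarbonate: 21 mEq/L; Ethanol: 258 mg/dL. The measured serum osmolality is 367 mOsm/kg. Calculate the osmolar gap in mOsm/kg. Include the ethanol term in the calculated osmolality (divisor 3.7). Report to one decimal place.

5.7 mOsm/kg

Calculated osmolality = 2·Na + glucose/18 + urea + ethanol/3.7
= 2·140 + 81/18 + 7.1 + 258/3.7
= 280 + 4.50 + 7.10 + 69.73
= 361.33 mOsm/kg ≈ 361.3 mOsm/kg
Osmolar gap = measured − calculated = 367 − 361.3 = 5.7 mOsm/kg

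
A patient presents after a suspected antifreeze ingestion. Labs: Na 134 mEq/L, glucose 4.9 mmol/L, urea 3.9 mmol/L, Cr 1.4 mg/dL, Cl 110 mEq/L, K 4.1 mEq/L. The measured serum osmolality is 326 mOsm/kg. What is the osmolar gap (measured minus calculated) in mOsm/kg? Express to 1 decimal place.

49.2 mOsm/kg

Calculated osmolality = 2·Na + glucose + urea
= 2·134 + 4.9 + 3.9
= 268 + 4.90 + 3.90
= 276.8 mOsm/kg ≈ 276.8 mOsm/kg
Osmolar gap = measured − calculated = 326 − 276.8 = 49.2 mOsm/kg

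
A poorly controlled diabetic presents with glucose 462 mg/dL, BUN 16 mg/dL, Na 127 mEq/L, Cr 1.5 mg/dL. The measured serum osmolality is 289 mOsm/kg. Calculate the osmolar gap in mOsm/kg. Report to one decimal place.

3.6 mOsm/kg

Calculated osmolality = 2·Na + glucose/18 + BUN/2.8
= 2·127 + 462/18 + 16/2.8
= 254 + 25.67 + 5.71
= 285.38 mOsm/kg ≈ 285.4 mOsm/kg
Osmolar gap = measured − calculated = 289 − 285.4 = 3.6 mOsm/kg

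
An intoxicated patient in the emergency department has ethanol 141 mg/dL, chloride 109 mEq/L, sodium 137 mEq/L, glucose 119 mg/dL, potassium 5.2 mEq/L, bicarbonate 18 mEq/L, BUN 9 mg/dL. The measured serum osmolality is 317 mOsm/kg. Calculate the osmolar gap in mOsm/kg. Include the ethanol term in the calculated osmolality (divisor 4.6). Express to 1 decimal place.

2.5 mOsm/kg

Calculated osmolality = 2·Na + glucose/18 + BUN/2.8 + ethanol/4.6
= 2·137 + 119/18 + 9/2.8 + 141/4.6
= 274 + 6.61 + 3.21 + 30.65
= 314.47 mOsm/kg ≈ 314.5 mOsm/kg
Osmolar gap = measured − calculated = 317 − 314.5 = 2.5 mOsm/kg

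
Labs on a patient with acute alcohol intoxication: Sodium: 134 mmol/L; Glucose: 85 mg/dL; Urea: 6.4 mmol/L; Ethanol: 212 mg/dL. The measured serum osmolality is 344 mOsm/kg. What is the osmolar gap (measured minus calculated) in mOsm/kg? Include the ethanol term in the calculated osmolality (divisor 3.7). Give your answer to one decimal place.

Calculated osmolality = 2·Na + glucose/18 + urea + ethanol/3.7
= 2·134 + 85/18 + 6.4 + 212/3.7
= 268 + 4.72 + 6.40 + 57.30
= 336.42 mOsm/kg ≈ 336.4 mOsm/kg
Osmolar gap = measured − calculated = 344 − 336.4 = 7.6 mOsm/kg

7.6 mOsm/kg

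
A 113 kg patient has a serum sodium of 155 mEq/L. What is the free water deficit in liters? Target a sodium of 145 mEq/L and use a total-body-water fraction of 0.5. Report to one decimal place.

3.9 L

TBW = 0.5 · 113 = 56.5 L
Free water deficit = TBW · (Na/145 − 1)
= 56.5 · (155/145 − 1)
= 56.5 · 0.069
= 3.9 L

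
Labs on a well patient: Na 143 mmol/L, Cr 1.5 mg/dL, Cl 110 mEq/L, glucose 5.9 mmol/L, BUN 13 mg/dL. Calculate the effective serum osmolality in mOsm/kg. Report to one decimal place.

291.9 mOsm/kg

Effective osmolality excludes urea (freely permeant across cell membranes):
2·Na + glucose
= 2·143 + 5.9
= 286 + 5.9
= 291.9 mOsm/kg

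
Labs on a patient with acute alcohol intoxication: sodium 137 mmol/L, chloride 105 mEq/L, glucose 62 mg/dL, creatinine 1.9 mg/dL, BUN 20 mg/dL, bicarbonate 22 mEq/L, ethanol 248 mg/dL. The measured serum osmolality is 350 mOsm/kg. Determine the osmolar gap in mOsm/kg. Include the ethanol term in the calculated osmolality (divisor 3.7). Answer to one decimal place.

-1.6 mOsm/kg

Calculated osmolality = 2·Na + glucose/18 + BUN/2.8 + ethanol/3.7
= 2·137 + 62/18 + 20/2.8 + 248/3.7
= 274 + 3.44 + 7.14 + 67.03
= 351.61 mOsm/kg ≈ 351.6 mOsm/kg
Osmolar gap = measured − calculated = 350 − 351.6 = -1.6 mOsm/kg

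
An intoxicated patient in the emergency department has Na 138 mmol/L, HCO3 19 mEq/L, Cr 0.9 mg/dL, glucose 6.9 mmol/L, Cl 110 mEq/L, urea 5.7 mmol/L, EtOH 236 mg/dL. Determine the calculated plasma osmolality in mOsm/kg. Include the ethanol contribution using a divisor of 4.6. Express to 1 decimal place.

339.9 mOsm/kg

Calculated osmolality = 2·Na + glucose + urea + ethanol/4.6
= 2·138 + 6.9 + 5.7 + 236/4.6
= 276 + 6.90 + 5.70 + 51.30
= 339.9 mOsm/kg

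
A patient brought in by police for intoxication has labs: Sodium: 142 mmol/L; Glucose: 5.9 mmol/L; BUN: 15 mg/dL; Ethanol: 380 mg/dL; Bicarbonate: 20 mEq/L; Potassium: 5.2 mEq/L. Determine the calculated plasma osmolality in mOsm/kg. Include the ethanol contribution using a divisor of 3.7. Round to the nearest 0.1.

Calculated osmolality = 2·Na + glucose + BUN/2.8 + ethanol/3.7
= 2·142 + 5.9 + 15/2.8 + 380/3.7
= 284 + 5.90 + 5.36 + 102.70
= 397.96 mOsm/kg

398.0 mOsm/kg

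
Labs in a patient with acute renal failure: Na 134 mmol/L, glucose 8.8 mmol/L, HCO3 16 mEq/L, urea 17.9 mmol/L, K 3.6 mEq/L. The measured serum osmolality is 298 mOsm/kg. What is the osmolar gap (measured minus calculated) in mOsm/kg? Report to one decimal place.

Calculated osmolality = 2·Na + glucose + urea
= 2·134 + 8.8 + 17.9
= 268 + 8.80 + 17.90
= 294.7 mOsm/kg ≈ 294.7 mOsm/kg
Osmolar gap = measured − calculated = 298 − 294.7 = 3.3 mOsm/kg

3.3 mOsm/kg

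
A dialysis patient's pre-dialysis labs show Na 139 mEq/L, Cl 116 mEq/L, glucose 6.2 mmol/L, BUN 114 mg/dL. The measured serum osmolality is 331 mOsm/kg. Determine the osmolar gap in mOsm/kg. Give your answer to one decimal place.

6.1 mOsm/kg

Calculated osmolality = 2·Na + glucose + BUN/2.8
= 2·139 + 6.2 + 114/2.8
= 278 + 6.20 + 40.71
= 324.91 mOsm/kg ≈ 324.9 mOsm/kg
Osmolar gap = measured − calculated = 331 − 324.9 = 6.1 mOsm/kg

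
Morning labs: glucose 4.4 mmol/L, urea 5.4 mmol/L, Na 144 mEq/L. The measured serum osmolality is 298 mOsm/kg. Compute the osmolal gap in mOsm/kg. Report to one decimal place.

Calculated osmolality = 2·Na + glucose + urea
= 2·144 + 4.4 + 5.4
= 288 + 4.40 + 5.40
= 297.8 mOsm/kg ≈ 297.8 mOsm/kg
Osmolar gap = measured − calculated = 298 − 297.8 = 0.2 mOsm/kg

0.2 mOsm/kg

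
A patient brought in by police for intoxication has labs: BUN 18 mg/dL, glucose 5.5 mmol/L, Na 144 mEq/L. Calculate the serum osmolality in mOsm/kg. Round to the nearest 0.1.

299.9 mOsm/kg

Calculated osmolality = 2·Na + glucose + BUN/2.8
= 2·144 + 5.5 + 18/2.8
= 288 + 5.50 + 6.43
= 299.93 mOsm/kg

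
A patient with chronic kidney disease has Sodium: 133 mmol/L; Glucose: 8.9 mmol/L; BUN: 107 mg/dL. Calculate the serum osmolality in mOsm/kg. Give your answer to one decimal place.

313.1 mOsm/kg

Calculated osmolality = 2·Na + glucose + BUN/2.8
= 2·133 + 8.9 + 107/2.8
= 266 + 8.90 + 38.21
= 313.11 mOsm/kg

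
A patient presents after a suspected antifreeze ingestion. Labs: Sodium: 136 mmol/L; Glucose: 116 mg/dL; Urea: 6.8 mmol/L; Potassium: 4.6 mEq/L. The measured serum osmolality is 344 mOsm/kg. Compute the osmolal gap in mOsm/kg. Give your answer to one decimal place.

58.8 mOsm/kg

Calculated osmolality = 2·Na + glucose/18 + urea
= 2·136 + 116/18 + 6.8
= 272 + 6.44 + 6.80
= 285.24 mOsm/kg ≈ 285.2 mOsm/kg
Osmolar gap = measured − calculated = 344 − 285.2 = 58.8 mOsm/kg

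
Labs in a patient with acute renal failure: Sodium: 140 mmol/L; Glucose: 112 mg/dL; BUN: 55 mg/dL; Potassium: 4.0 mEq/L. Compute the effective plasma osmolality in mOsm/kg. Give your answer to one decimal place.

Effective osmolality excludes urea (freely permeant across cell membranes):
2·Na + glucose/18
= 2·140 + 112/18
= 280 + 6.22
= 286.22 mOsm/kg

286.2 mOsm/kg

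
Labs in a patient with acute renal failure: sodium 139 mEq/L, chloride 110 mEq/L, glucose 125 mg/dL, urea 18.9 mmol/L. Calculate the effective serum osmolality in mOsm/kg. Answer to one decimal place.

Effective osmolality excludes urea (freely permeant across cell membranes):
2·Na + glucose/18
= 2·139 + 125/18
= 278 + 6.94
= 284.94 mOsm/kg

284.9 mOsm/kg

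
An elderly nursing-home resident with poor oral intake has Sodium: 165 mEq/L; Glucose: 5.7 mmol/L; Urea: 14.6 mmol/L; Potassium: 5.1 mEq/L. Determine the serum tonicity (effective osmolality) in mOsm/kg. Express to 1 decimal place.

Effective osmolality excludes urea (freely permeant across cell membranes):
2·Na + glucose
= 2·165 + 5.7
= 330 + 5.7
= 335.7 mOsm/kg

335.7 mOsm/kg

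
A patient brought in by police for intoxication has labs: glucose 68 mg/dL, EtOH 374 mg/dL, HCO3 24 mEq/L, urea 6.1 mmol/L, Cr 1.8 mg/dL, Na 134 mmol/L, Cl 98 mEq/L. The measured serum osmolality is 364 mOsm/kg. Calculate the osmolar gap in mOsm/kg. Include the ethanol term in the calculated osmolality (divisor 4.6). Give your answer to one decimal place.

4.8 mOsm/kg

Calculated osmolality = 2·Na + glucose/18 + urea + ethanol/4.6
= 2·134 + 68/18 + 6.1 + 374/4.6
= 268 + 3.78 + 6.10 + 81.30
= 359.18 mOsm/kg ≈ 359.2 mOsm/kg
Osmolar gap = measured − calculated = 364 − 359.2 = 4.8 mOsm/kg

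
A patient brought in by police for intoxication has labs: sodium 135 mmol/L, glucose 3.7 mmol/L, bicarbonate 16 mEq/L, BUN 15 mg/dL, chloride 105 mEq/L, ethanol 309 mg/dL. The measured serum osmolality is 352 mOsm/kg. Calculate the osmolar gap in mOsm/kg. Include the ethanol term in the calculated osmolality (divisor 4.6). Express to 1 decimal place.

Calculated osmolality = 2·Na + glucose + BUN/2.8 + ethanol/4.6
= 2·135 + 3.7 + 15/2.8 + 309/4.6
= 270 + 3.70 + 5.36 + 67.17
= 346.23 mOsm/kg ≈ 346.2 mOsm/kg
Osmolar gap = measured − calculated = 352 − 346.2 = 5.8 mOsm/kg

5.8 mOsm/kg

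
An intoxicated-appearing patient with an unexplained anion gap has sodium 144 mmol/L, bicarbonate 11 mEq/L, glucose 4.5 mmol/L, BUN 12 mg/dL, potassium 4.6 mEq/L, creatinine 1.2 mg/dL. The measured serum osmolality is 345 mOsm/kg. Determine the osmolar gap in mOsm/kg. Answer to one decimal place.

Calculated osmolality = 2·Na + glucose + BUN/2.8
= 2·144 + 4.5 + 12/2.8
= 288 + 4.50 + 4.29
= 296.79 mOsm/kg ≈ 296.8 mOsm/kg
Osmolar gap = measured − calculated = 345 − 296.8 = 48.2 mOsm/kg

48.2 mOsm/kg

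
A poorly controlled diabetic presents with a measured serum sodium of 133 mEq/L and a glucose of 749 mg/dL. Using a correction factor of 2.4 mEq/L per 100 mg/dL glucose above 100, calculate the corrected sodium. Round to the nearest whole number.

149 mEq/L

Corrected Na = measured Na + 2.4 · (glucose − 100)/100
= 133 + 2.4 · (749 − 100)/100
= 133 + 15.6
= 148.6 mEq/L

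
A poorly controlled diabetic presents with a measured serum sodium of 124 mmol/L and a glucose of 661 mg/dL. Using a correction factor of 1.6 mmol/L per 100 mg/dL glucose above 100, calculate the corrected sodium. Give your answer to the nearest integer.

133 mmol/L

Corrected Na = measured Na + 1.6 · (glucose − 100)/100
= 124 + 1.6 · (661 − 100)/100
= 124 + 9
= 133 mmol/L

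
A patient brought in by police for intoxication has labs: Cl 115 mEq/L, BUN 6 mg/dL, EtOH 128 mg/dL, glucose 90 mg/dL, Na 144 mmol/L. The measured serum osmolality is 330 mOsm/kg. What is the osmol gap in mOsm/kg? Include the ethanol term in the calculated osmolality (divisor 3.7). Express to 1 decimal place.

0.3 mOsm/kg

Calculated osmolality = 2·Na + glucose/18 + BUN/2.8 + ethanol/3.7
= 2·144 + 90/18 + 6/2.8 + 128/3.7
= 288 + 5 + 2.14 + 34.59
= 329.73 mOsm/kg ≈ 329.7 mOsm/kg
Osmolar gap = measured − calculated = 330 − 329.7 = 0.3 mOsm/kg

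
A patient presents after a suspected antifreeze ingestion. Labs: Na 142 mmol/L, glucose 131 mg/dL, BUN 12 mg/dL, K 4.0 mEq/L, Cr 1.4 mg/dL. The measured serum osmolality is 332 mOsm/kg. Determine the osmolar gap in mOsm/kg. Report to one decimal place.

36.4 mOsm/kg

Calculated osmolality = 2·Na + glucose/18 + BUN/2.8
= 2·142 + 131/18 + 12/2.8
= 284 + 7.28 + 4.29
= 295.57 mOsm/kg ≈ 295.6 mOsm/kg
Osmolar gap = measured − calculated = 332 − 295.6 = 36.4 mOsm/kg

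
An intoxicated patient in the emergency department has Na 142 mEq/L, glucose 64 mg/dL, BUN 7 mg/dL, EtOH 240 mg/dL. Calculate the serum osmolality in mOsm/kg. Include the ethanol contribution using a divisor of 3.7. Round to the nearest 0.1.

Calculated osmolality = 2·Na + glucose/18 + BUN/2.8 + ethanol/3.7
= 2·142 + 64/18 + 7/2.8 + 240/3.7
= 284 + 3.56 + 2.50 + 64.86
= 354.92 mOsm/kg

354.9 mOsm/kg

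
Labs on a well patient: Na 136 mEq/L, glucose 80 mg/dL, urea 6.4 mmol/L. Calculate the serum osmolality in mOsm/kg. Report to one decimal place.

Calculated osmolality = 2·Na + glucose/18 + urea
= 2·136 + 80/18 + 6.4
= 272 + 4.44 + 6.40
= 282.84 mOsm/kg

282.8 mOsm/kg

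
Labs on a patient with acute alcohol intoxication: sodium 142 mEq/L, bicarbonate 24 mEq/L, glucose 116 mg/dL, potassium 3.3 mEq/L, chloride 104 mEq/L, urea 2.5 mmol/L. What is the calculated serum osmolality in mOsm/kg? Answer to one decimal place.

292.9 mOsm/kg

Calculated osmolality = 2·Na + glucose/18 + urea
= 2·142 + 116/18 + 2.5
= 284 + 6.44 + 2.50
= 292.94 mOsm/kg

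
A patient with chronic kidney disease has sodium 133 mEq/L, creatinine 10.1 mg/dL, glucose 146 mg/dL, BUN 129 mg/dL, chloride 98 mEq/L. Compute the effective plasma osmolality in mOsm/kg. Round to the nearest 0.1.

Effective osmolality excludes urea (freely permeant across cell membranes):
2·Na + glucose/18
= 2·133 + 146/18
= 266 + 8.11
= 274.11 mOsm/kg

274.1 mOsm/kg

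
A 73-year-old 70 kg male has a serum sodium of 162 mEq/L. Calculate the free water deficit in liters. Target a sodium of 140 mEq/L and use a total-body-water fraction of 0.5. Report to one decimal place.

5.5 L

TBW = 0.5 · 70 = 35 L
Free water deficit = TBW · (Na/140 − 1)
= 35 · (162/140 − 1)
= 35 · 0.1571
= 5.5 L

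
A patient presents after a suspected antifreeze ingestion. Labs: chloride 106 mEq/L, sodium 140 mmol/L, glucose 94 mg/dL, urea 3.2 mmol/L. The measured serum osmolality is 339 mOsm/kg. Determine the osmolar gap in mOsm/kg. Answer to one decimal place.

50.6 mOsm/kg

Calculated osmolality = 2·Na + glucose/18 + urea
= 2·140 + 94/18 + 3.2
= 280 + 5.22 + 3.20
= 288.42 mOsm/kg ≈ 288.4 mOsm/kg
Osmolar gap = measured − calculated = 339 − 288.4 = 50.6 mOsm/kg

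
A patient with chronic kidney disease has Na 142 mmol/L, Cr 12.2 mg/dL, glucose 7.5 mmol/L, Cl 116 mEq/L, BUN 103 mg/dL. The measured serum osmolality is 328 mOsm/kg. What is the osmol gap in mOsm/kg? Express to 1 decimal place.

Calculated osmolality = 2·Na + glucose + BUN/2.8
= 2·142 + 7.5 + 103/2.8
= 284 + 7.50 + 36.79
= 328.29 mOsm/kg ≈ 328.3 mOsm/kg
Osmolar gap = measured − calculated = 328 − 328.3 = -0.3 mOsm/kg

-0.3 mOsm/kg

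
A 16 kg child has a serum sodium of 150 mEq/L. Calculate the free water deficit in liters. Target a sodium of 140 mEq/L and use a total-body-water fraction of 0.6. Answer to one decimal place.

TBW = 0.6 · 16 = 9.6 L
Free water deficit = TBW · (Na/140 − 1)
= 9.6 · (150/140 − 1)
= 9.6 · 0.0714
= 0.69 L

0.7 L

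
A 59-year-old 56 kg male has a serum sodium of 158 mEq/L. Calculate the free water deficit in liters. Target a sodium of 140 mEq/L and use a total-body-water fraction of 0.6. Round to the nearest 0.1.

4.3 L

TBW = 0.6 · 56 = 33.6 L
Free water deficit = TBW · (Na/140 − 1)
= 33.6 · (158/140 − 1)
= 33.6 · 0.1286
= 4.32 L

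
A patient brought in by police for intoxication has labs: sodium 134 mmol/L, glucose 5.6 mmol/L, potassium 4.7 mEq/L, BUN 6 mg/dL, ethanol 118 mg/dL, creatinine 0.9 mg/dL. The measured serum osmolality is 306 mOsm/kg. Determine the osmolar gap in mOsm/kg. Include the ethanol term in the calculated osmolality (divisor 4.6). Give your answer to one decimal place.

4.6 mOsm/kg

Calculated osmolality = 2·Na + glucose + BUN/2.8 + ethanol/4.6
= 2·134 + 5.6 + 6/2.8 + 118/4.6
= 268 + 5.60 + 2.14 + 25.65
= 301.39 mOsm/kg ≈ 301.4 mOsm/kg
Osmolar gap = measured − calculated = 306 − 301.4 = 4.6 mOsm/kg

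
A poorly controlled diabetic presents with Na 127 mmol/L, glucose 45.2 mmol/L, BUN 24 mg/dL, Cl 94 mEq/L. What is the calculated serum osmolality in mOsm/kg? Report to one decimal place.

Calculated osmolality = 2·Na + glucose + BUN/2.8
= 2·127 + 45.2 + 24/2.8
= 254 + 45.20 + 8.57
= 307.77 mOsm/kg

307.8 mOsm/kg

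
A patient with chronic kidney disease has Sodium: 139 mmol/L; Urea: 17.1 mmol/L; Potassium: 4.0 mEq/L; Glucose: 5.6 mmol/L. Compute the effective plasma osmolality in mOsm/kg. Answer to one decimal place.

283.6 mOsm/kg

Effective osmolality excludes urea (freely permeant across cell membranes):
2·Na + glucose
= 2·139 + 5.6
= 278 + 5.6
= 283.6 mOsm/kg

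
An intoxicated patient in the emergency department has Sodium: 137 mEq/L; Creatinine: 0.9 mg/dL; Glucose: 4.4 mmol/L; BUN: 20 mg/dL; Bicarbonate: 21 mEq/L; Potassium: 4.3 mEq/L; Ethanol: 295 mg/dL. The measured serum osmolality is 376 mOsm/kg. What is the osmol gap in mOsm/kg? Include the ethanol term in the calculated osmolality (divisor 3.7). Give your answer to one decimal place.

10.7 mOsm/kg

Calculated osmolality = 2·Na + glucose + BUN/2.8 + ethanol/3.7
= 2·137 + 4.4 + 20/2.8 + 295/3.7
= 274 + 4.40 + 7.14 + 79.73
= 365.27 mOsm/kg ≈ 365.3 mOsm/kg
Osmolar gap = measured − calculated = 376 − 365.3 = 10.7 mOsm/kg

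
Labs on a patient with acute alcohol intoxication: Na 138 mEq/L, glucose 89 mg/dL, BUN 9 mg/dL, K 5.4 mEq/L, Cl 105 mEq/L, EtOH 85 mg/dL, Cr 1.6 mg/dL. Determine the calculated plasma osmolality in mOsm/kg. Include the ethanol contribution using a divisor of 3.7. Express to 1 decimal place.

Calculated osmolality = 2·Na + glucose/18 + BUN/2.8 + ethanol/3.7
= 2·138 + 89/18 + 9/2.8 + 85/3.7
= 276 + 4.94 + 3.21 + 22.97
= 307.12 mOsm/kg

307.1 mOsm/kg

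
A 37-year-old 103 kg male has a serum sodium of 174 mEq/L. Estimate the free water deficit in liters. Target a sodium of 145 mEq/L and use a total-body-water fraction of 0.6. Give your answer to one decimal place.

TBW = 0.6 · 103 = 61.8 L
Free water deficit = TBW · (Na/145 − 1)
= 61.8 · (174/145 − 1)
= 61.8 · 0.2
= 12.36 L

12.4 L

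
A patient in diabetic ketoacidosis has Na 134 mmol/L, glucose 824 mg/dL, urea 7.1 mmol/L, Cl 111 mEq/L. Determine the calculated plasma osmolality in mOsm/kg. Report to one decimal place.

320.9 mOsm/kg

Calculated osmolality = 2·Na + glucose/18 + urea
= 2·134 + 824/18 + 7.1
= 268 + 45.78 + 7.10
= 320.88 mOsm/kg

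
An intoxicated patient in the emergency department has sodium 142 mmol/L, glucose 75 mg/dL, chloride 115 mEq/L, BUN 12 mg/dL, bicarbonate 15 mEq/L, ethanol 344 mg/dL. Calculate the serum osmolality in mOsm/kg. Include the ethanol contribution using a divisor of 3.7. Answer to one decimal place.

385.4 mOsm/kg

Calculated osmolality = 2·Na + glucose/18 + BUN/2.8 + ethanol/3.7
= 2·142 + 75/18 + 12/2.8 + 344/3.7
= 284 + 4.17 + 4.29 + 92.97
= 385.43 mOsm/kg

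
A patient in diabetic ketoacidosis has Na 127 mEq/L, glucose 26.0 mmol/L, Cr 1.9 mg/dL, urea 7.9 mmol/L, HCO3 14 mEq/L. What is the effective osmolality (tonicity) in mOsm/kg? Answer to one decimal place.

280.0 mOsm/kg

Effective osmolality excludes urea (freely permeant across cell membranes):
2·Na + glucose
= 2·127 + 26
= 254 + 26
= 280 mOsm/kg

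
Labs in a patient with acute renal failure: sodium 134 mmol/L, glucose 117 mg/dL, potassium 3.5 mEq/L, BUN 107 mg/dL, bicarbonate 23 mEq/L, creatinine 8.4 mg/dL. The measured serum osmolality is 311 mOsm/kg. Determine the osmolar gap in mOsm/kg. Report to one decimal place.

Calculated osmolality = 2·Na + glucose/18 + BUN/2.8
= 2·134 + 117/18 + 107/2.8
= 268 + 6.50 + 38.21
= 312.71 mOsm/kg ≈ 312.7 mOsm/kg
Osmolar gap = measured − calculated = 311 − 312.7 = -1.7 mOsm/kg

-1.7 mOsm/kg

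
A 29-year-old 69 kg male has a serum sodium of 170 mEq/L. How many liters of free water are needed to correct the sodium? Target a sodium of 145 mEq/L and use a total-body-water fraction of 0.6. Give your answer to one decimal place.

7.1 L

TBW = 0.6 · 69 = 41.4 L
Free water deficit = TBW · (Na/145 − 1)
= 41.4 · (170/145 − 1)
= 41.4 · 0.1724
= 7.14 L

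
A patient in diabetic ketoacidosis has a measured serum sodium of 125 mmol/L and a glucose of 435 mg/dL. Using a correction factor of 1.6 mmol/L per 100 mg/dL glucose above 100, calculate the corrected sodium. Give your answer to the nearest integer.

130 mmol/L

Corrected Na = measured Na + 1.6 · (glucose − 100)/100
= 125 + 1.6 · (435 − 100)/100
= 125 + 5.4
= 130.4 mmol/L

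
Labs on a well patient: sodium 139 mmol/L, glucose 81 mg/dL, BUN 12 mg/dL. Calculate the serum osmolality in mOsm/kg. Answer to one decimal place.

286.8 mOsm/kg

Calculated osmolality = 2·Na + glucose/18 + BUN/2.8
= 2·139 + 81/18 + 12/2.8
= 278 + 4.50 + 4.29
= 286.79 mOsm/kg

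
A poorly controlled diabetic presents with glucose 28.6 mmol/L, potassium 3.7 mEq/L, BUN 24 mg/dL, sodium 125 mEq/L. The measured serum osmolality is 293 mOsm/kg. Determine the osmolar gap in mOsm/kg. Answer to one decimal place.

Calculated osmolality = 2·Na + glucose + BUN/2.8
= 2·125 + 28.6 + 24/2.8
= 250 + 28.60 + 8.57
= 287.17 mOsm/kg ≈ 287.2 mOsm/kg
Osmolar gap = measured − calculated = 293 − 287.2 = 5.8 mOsm/kg

5.8 mOsm/kg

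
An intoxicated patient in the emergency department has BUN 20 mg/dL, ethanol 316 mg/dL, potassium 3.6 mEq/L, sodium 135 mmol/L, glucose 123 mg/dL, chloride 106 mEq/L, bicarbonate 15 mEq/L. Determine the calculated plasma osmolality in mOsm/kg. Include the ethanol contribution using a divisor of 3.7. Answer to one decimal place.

Calculated osmolality = 2·Na + glucose/18 + BUN/2.8 + ethanol/3.7
= 2·135 + 123/18 + 20/2.8 + 316/3.7
= 270 + 6.83 + 7.14 + 85.41
= 369.38 mOsm/kg

369.4 mOsm/kg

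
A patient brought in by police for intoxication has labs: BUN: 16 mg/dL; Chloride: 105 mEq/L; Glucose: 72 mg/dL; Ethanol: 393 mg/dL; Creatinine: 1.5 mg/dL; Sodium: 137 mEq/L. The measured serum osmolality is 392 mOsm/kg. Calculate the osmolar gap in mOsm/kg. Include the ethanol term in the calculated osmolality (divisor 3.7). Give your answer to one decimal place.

2.1 mOsm/kg

Calculated osmolality = 2·Na + glucose/18 + BUN/2.8 + ethanol/3.7
= 2·137 + 72/18 + 16/2.8 + 393/3.7
= 274 + 4 + 5.71 + 106.22
= 389.93 mOsm/kg ≈ 389.9 mOsm/kg
Osmolar gap = measured − calculated = 392 − 389.9 = 2.1 mOsm/kg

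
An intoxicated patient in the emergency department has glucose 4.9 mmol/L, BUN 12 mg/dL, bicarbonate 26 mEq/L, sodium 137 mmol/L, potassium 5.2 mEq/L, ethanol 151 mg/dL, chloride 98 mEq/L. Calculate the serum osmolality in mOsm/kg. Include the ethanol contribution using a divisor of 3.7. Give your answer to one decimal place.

Calculated osmolality = 2·Na + glucose + BUN/2.8 + ethanol/3.7
= 2·137 + 4.9 + 12/2.8 + 151/3.7
= 274 + 4.90 + 4.29 + 40.81
= 324 mOsm/kg

324.0 mOsm/kg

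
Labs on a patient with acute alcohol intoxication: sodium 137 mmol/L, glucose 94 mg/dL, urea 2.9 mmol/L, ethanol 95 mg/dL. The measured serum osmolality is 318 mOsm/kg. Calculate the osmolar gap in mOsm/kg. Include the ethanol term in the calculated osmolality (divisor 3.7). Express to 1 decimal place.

10.2 mOsm/kg

Calculated osmolality = 2·Na + glucose/18 + urea + ethanol/3.7
= 2·137 + 94/18 + 2.9 + 95/3.7
= 274 + 5.22 + 2.90 + 25.68
= 307.8 mOsm/kg ≈ 307.8 mOsm/kg
Osmolar gap = measured − calculated = 318 − 307.8 = 10.2 mOsm/kg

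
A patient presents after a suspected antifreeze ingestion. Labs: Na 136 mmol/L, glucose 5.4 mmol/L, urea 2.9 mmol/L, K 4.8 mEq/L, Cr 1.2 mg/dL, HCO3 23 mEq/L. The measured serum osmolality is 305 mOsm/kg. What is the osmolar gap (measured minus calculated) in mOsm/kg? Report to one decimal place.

Calculated osmolality = 2·Na + glucose + urea
= 2·136 + 5.4 + 2.9
= 272 + 5.40 + 2.90
= 280.3 mOsm/kg ≈ 280.3 mOsm/kg
Osmolar gap = measured − calculated = 305 − 280.3 = 24.7 mOsm/kg

24.7 mOsm/kg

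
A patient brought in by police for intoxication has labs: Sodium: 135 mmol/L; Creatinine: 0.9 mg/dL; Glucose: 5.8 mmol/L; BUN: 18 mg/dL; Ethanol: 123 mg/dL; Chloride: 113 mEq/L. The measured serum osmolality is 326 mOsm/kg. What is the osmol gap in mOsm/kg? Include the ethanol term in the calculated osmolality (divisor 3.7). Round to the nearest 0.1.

Calculated osmolality = 2·Na + glucose + BUN/2.8 + ethanol/3.7
= 2·135 + 5.8 + 18/2.8 + 123/3.7
= 270 + 5.80 + 6.43 + 33.24
= 315.47 mOsm/kg ≈ 315.5 mOsm/kg
Osmolar gap = measured − calculated = 326 − 315.5 = 10.5 mOsm/kg

10.5 mOsm/kg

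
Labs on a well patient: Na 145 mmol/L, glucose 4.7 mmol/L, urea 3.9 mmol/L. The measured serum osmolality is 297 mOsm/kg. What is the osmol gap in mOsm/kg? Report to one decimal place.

Calculated osmolality = 2·Na + glucose + urea
= 2·145 + 4.7 + 3.9
= 290 + 4.70 + 3.90
= 298.6 mOsm/kg ≈ 298.6 mOsm/kg
Osmolar gap = measured − calculated = 297 − 298.6 = -1.6 mOsm/kg

-1.6 mOsm/kg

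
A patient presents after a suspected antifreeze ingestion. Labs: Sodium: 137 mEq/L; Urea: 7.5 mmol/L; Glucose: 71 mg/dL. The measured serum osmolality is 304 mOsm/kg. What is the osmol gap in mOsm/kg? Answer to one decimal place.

18.6 mOsm/kg

Calculated osmolality = 2·Na + glucose/18 + urea
= 2·137 + 71/18 + 7.5
= 274 + 3.94 + 7.50
= 285.44 mOsm/kg ≈ 285.4 mOsm/kg
Osmolar gap = measured − calculated = 304 − 285.4 = 18.6 mOsm/kg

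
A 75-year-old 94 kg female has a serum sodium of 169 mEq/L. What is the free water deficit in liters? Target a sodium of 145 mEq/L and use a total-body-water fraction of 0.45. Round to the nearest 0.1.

7.0 L

TBW = 0.45 · 94 = 42.3 L
Free water deficit = TBW · (Na/145 − 1)
= 42.3 · (169/145 − 1)
= 42.3 · 0.1655
= 7 L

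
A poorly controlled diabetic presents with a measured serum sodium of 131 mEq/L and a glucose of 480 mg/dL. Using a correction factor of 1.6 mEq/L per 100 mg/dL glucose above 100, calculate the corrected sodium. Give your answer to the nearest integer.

137 mEq/L

Corrected Na = measured Na + 1.6 · (glucose − 100)/100
= 131 + 1.6 · (480 − 100)/100
= 131 + 6.1
= 137.1 mEq/L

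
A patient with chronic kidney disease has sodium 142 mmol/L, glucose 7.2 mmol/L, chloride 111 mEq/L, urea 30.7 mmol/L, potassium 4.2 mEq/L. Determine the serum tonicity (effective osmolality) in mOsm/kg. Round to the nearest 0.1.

291.2 mOsm/kg

Effective osmolality excludes urea (freely permeant across cell membranes):
2·Na + glucose
= 2·142 + 7.2
= 284 + 7.2
= 291.2 mOsm/kg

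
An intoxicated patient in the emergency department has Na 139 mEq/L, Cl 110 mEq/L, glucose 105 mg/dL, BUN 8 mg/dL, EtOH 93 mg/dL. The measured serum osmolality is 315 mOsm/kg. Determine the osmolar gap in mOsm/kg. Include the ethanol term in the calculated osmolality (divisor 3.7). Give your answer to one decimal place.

3.2 mOsm/kg

Calculated osmolality = 2·Na + glucose/18 + BUN/2.8 + ethanol/3.7
= 2·139 + 105/18 + 8/2.8 + 93/3.7
= 278 + 5.83 + 2.86 + 25.14
= 311.83 mOsm/kg ≈ 311.8 mOsm/kg
Osmolar gap = measured − calculated = 315 − 311.8 = 3.2 mOsm/kg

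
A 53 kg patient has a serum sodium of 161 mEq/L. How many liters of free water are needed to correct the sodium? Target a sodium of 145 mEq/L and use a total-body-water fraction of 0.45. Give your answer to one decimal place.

TBW = 0.45 · 53 = 23.85 L
Free water deficit = TBW · (Na/145 − 1)
= 23.85 · (161/145 − 1)
= 23.85 · 0.1103
= 2.63 L

2.6 L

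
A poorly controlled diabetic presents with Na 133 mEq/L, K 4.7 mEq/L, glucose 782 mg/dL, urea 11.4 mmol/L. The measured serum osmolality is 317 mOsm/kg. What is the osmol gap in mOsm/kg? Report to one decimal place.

Calculated osmolality = 2·Na + glucose/18 + urea
= 2·133 + 782/18 + 11.4
= 266 + 43.44 + 11.40
= 320.84 mOsm/kg ≈ 320.8 mOsm/kg
Osmolar gap = measured − calculated = 317 − 320.8 = -3.8 mOsm/kg

-3.8 mOsm/kg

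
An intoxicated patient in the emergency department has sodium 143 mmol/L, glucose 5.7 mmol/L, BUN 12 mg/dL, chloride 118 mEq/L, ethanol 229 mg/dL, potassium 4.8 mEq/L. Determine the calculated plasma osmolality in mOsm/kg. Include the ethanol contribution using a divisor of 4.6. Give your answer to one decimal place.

Calculated osmolality = 2·Na + glucose + BUN/2.8 + ethanol/4.6
= 2·143 + 5.7 + 12/2.8 + 229/4.6
= 286 + 5.70 + 4.29 + 49.78
= 345.77 mOsm/kg

345.8 mOsm/kg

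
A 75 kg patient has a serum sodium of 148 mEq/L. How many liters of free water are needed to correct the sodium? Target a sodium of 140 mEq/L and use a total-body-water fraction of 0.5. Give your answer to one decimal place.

2.1 L

TBW = 0.5 · 75 = 37.5 L
Free water deficit = TBW · (Na/140 − 1)
= 37.5 · (148/140 − 1)
= 37.5 · 0.0571
= 2.14 L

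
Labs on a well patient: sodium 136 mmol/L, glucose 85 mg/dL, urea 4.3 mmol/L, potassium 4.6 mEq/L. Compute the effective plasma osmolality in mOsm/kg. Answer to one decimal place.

276.7 mOsm/kg

Effective osmolality excludes urea (freely permeant across cell membranes):
2·Na + glucose/18
= 2·136 + 85/18
= 272 + 4.72
= 276.72 mOsm/kg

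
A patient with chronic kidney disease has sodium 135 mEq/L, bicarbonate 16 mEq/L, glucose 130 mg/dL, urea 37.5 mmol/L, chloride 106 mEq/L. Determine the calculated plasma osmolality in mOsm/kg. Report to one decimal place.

Calculated osmolality = 2·Na + glucose/18 + urea
= 2·135 + 130/18 + 37.5
= 270 + 7.22 + 37.50
= 314.72 mOsm/kg

314.7 mOsm/kg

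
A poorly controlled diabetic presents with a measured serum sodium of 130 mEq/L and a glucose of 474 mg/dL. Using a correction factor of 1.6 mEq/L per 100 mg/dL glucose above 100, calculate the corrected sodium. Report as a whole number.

Corrected Na = measured Na + 1.6 · (glucose − 100)/100
= 130 + 1.6 · (474 − 100)/100
= 130 + 6
= 136 mEq/L

136 mEq/L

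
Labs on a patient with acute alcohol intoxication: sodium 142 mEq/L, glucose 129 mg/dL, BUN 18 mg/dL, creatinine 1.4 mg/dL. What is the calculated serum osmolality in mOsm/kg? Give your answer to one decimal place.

Calculated osmolality = 2·Na + glucose/18 + BUN/2.8
= 2·142 + 129/18 + 18/2.8
= 284 + 7.17 + 6.43
= 297.6 mOsm/kg

297.6 mOsm/kg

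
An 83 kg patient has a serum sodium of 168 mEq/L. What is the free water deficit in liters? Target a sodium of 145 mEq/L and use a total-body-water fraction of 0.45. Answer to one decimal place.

TBW = 0.45 · 83 = 37.35 L
Free water deficit = TBW · (Na/145 − 1)
= 37.35 · (168/145 − 1)
= 37.35 · 0.1586
= 5.92 L

5.9 L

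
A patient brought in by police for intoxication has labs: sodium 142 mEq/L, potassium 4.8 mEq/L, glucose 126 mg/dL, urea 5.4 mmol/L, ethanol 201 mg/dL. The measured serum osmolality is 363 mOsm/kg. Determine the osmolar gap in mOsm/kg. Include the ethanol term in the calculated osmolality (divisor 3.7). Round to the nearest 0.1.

12.3 mOsm/kg

Calculated osmolality = 2·Na + glucose/18 + urea + ethanol/3.7
= 2·142 + 126/18 + 5.4 + 201/3.7
= 284 + 7 + 5.40 + 54.32
= 350.72 mOsm/kg ≈ 350.7 mOsm/kg
Osmolar gap = measured − calculated = 363 − 350.7 = 12.3 mOsm/kg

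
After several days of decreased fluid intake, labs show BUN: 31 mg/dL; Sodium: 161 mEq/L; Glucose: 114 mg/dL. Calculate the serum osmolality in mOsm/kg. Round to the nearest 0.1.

Calculated osmolality = 2·Na + glucose/18 + BUN/2.8
= 2·161 + 114/18 + 31/2.8
= 322 + 6.33 + 11.07
= 339.4 mOsm/kg

339.4 mOsm/kg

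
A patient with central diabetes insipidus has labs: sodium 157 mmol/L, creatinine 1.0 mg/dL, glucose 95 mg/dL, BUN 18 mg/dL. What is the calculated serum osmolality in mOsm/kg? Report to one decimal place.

Calculated osmolality = 2·Na + glucose/18 + BUN/2.8
= 2·157 + 95/18 + 18/2.8
= 314 + 5.28 + 6.43
= 325.71 mOsm/kg

325.7 mOsm/kg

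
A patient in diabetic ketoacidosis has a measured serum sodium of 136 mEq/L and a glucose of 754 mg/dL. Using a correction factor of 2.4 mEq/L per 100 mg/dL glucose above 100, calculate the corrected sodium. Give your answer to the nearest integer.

152 mEq/L

Corrected Na = measured Na + 2.4 · (glucose − 100)/100
= 136 + 2.4 · (754 − 100)/100
= 136 + 15.7
= 151.7 mEq/L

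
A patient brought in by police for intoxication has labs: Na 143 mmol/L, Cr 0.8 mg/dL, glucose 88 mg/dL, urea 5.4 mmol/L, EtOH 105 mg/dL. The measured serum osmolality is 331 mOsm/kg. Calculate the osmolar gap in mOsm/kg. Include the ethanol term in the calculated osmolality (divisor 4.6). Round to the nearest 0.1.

11.9 mOsm/kg

Calculated osmolality = 2·Na + glucose/18 + urea + ethanol/4.6
= 2·143 + 88/18 + 5.4 + 105/4.6
= 286 + 4.89 + 5.40 + 22.83
= 319.12 mOsm/kg ≈ 319.1 mOsm/kg
Osmolar gap = measured − calculated = 331 − 319.1 = 11.9 mOsm/kg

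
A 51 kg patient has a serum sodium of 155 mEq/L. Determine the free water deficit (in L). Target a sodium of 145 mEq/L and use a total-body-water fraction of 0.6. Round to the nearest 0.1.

2.1 L

TBW = 0.6 · 51 = 30.6 L
Free water deficit = TBW · (Na/145 − 1)
= 30.6 · (155/145 − 1)
= 30.6 · 0.069
= 2.11 L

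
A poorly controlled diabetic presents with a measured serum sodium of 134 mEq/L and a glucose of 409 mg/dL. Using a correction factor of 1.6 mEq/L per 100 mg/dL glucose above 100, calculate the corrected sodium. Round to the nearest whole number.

Corrected Na = measured Na + 1.6 · (glucose − 100)/100
= 134 + 1.6 · (409 − 100)/100
= 134 + 4.9
= 138.9 mEq/L

139 mEq/L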